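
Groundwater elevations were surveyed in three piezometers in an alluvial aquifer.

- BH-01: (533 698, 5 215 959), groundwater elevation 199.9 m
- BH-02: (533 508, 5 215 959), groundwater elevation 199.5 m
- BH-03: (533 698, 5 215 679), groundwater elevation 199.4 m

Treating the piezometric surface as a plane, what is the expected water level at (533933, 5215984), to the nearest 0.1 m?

200.4 m

∂h/∂x = (199.5 − 199.9) / (533508 − 533698) = +0.002105
∂h/∂y = (199.4 − 199.9) / (5215679 − 5215959) = +0.001786
h(533933, 5215984) = 199.9 + (+0.002105)·(235) + (+0.001786)·(25) = 199.9 +0.495 +0.045 = 200.439 m.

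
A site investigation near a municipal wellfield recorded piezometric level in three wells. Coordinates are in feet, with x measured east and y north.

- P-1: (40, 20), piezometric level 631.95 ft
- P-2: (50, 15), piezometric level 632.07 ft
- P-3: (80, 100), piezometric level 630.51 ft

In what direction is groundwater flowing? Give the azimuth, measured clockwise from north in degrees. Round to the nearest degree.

353°

Taking P-1 as reference: P-2−P-1 = (10, -5, +0.12); P-3−P-1 = (40, 80, -1.44).
Determinant of the coordinate differences = 10·80 − 40·(-5) = 1000.
∂h/∂x = [(+0.12)·80 − (-1.44)·(-5)] / 1000 = +0.002400
∂h/∂y = [10·(-1.44) − 40·(+0.12)] / 1000 = -0.01920
Flow direction (−∇h) has components (-0.002400 E, +0.01920 N).
Azimuth = atan2(E, N) = atan2(-0.002400, +0.01920) = 352.9° ≈ 353°.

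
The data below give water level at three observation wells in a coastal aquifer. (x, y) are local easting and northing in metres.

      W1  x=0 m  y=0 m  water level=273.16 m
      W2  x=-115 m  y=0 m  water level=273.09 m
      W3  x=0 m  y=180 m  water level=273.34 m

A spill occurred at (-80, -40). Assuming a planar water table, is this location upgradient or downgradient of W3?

downgradient

∂h/∂x = (273.09 − 273.16) / (-115 − 0) = +0.0006087
∂h/∂y = (273.34 − 273.16) / (180 − 0) = +0.0010000
Head at (-80, -40) = 273.16 + (+0.0006087)·(-80) + (+0.0010000)·(-40) = 273.07 m.
That is lower than the 273.34 m at W3, so the point is downgradient.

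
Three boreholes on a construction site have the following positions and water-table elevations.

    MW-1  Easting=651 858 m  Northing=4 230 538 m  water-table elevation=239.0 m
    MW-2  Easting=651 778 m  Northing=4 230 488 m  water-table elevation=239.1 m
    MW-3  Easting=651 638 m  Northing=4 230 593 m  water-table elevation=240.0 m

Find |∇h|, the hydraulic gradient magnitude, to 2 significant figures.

0.0052

Differences from MW-1: to MW-2 (Δx, Δy, Δh) = (-80, -50, +0.1); to MW-3 = (-220, 55, +1.0).
Solve a·Δx + b·Δy = Δh: det = (-80)·55 − (-220)·(-50) = -15400.
∂h/∂x = [(+0.1)·55 − (+1.0)·(-50)] / -15400 = -0.003604
∂h/∂y = [(-80)·(+1.0) − (-220)·(+0.1)] / -15400 = +0.003766
|∇h| = √(-0.003604² + 0.003766²) = 0.005213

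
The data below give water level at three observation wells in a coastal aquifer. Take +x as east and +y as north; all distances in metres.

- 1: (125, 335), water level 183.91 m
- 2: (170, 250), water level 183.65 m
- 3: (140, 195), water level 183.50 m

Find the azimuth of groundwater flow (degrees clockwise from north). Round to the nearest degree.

Three-point gradient (reference 1): Δ to 2 = (45, -85, -0.26), Δ to 3 = (15, -140, -0.41).
∂h/∂x = -0.0003085, ∂h/∂y = +0.002896 (det = -5025).
Flow direction (−∇h) has components (+0.0003085 E, -0.002896 N).
Azimuth = atan2(E, N) = atan2(+0.0003085, -0.002896) = 173.9° ≈ 174°.

174°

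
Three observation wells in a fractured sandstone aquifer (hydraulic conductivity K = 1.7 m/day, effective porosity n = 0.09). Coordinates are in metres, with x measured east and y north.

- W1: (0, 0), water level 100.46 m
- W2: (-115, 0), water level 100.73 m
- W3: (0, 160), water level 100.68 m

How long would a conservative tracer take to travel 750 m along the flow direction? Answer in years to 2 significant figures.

40 years

∂h/∂x = (100.73 − 100.46) / (-115 − 0) = -0.002348
∂h/∂y = (100.68 − 100.46) / (160 − 0) = +0.001375
|∇h| = √(-0.002348² + 0.001375²) = 0.002721
Seepage velocity v = K·i/n = 1.7 × 0.002721 / 0.09 = 0.0514 m/day.
t = 750 / 0.0514 = 1.459e+04 days = 39.9 years.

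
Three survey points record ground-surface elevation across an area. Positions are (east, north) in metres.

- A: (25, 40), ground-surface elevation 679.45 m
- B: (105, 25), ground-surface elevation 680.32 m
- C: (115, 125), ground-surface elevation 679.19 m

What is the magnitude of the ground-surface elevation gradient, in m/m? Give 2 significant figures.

0.015 m/m

With z = a·x + b·y + c and A as origin, the differences give:
  80·a + (-15)·b = +0.87
  90·a + 85·b = -0.26
Eliminate b (×85 and ×(-15), subtract): 8150·a = 70.050 → a = ∂z/∂x = +0.008595
Back-substitute: b = ∂z/∂y = -0.01216.
|∇f| = √(0.008595² + -0.01216²) = 0.01489 m/m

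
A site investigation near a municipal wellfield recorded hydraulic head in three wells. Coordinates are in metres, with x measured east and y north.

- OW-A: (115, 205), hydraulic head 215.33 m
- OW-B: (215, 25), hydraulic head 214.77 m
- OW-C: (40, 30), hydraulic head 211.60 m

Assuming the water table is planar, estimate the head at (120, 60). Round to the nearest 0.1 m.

Taking OW-A as reference: OW-B−OW-A = (100, -180, -0.56); OW-C−OW-A = (-75, -175, -3.73).
Determinant of the coordinate differences = 100·(-175) − (-75)·(-180) = -31000.
∂h/∂x = [(-0.56)·(-175) − (-3.73)·(-180)] / -31000 = +0.01850
∂h/∂y = [100·(-3.73) − (-75)·(-0.56)] / -31000 = +0.01339
h(120, 60) = 215.33 + (+0.01850)·(5) + (+0.01339)·(-145) = 215.33 +0.092 -1.941 = 213.481 m.

213.5 m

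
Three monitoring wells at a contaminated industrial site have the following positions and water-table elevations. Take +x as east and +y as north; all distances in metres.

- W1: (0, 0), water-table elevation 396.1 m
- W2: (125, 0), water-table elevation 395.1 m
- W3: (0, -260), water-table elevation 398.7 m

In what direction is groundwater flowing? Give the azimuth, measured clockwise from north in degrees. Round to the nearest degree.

∂h/∂x = (395.1 − 396.1) / (125 − 0) = -0.008000
∂h/∂y = (398.7 − 396.1) / (-260 − 0) = -0.010000
Flow direction (−∇h) has components (+0.008000 E, +0.010000 N).
Azimuth = atan2(E, N) = atan2(+0.008000, +0.010000) = 38.7° ≈ 039°.

039°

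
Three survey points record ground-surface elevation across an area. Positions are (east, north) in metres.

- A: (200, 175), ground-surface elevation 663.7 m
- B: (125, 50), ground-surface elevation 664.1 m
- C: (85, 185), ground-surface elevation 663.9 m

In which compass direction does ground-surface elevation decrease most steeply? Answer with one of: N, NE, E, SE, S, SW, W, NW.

Taking A as reference: B−A = (-75, -125, +0.4); C−A = (-115, 10, +0.2).
Determinant of the coordinate differences = (-75)·10 − (-115)·(-125) = -15125.
∂z/∂x = [(+0.4)·10 − (+0.2)·(-125)] / -15125 = -0.001917
∂z/∂y = [(-75)·(+0.2) − (-115)·(+0.4)] / -15125 = -0.002050
Steepest decrease is along −∇f = (+0.001917 E, +0.002050 N) → northeast.

NE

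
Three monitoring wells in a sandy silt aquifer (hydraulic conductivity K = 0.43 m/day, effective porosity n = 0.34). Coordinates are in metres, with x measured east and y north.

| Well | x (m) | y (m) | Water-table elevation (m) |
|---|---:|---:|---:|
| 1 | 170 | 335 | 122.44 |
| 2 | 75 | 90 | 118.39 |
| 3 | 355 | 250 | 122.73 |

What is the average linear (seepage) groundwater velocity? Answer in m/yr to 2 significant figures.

7.2 m/yr

Differences from 1: to 2 (Δx, Δy, Δh) = (-95, -245, -4.05); to 3 = (185, -85, +0.29).
Solve a·Δx + b·Δy = Δh: det = (-95)·(-85) − 185·(-245) = 53400.
∂h/∂x = [(-4.05)·(-85) − (+0.29)·(-245)] / 53400 = +0.007777
∂h/∂y = [(-95)·(+0.29) − 185·(-4.05)] / 53400 = +0.01351
|∇h| = √(0.007777² + 0.01351²) = 0.01559
Seepage velocity v = K·i/n = 0.43 × 0.01559 / 0.34 = 0.01972 m/day = 7.203 m/yr.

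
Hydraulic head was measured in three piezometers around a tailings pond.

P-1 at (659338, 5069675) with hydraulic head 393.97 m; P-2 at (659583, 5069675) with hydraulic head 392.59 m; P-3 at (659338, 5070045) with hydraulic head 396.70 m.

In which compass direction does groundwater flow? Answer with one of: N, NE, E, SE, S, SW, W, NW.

SE

∂h/∂x = (392.59 − 393.97) / (659583 − 659338) = -0.005633
∂h/∂y = (396.70 − 393.97) / (5070045 − 5069675) = +0.007378
Flow = −∇h = (+0.005633 east, -0.007378 north), which points southeast.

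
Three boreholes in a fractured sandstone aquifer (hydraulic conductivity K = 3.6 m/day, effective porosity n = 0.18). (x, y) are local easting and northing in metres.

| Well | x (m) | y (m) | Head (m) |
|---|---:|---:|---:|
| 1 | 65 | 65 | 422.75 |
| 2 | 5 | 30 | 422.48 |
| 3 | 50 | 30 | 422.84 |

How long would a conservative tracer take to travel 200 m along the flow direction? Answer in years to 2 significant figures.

2.7 years

Taking 1 as reference: 2−1 = (-60, -35, -0.27); 3−1 = (-15, -35, +0.09).
Determinant of the coordinate differences = (-60)·(-35) − (-15)·(-35) = 1575.
∂h/∂x = [(-0.27)·(-35) − (+0.09)·(-35)] / 1575 = +0.008000
∂h/∂y = [(-60)·(+0.09) − (-15)·(-0.27)] / 1575 = -0.006000
|∇h| = √(0.008000² + -0.006000²) = 0.01
Seepage velocity v = K·i/n = 3.6 × 0.01 / 0.18 = 0.2 m/day.
t = 200 / 0.2 = 1000 days = 2.74 years.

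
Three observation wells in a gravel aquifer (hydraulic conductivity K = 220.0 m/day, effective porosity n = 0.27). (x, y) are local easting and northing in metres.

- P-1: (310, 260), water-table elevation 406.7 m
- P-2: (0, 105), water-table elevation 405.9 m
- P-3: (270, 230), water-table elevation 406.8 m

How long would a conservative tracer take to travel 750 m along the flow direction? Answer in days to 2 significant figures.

38 days

Taking P-1 as reference: P-2−P-1 = (-310, -155, -0.8); P-3−P-1 = (-40, -30, +0.1).
Determinant of the coordinate differences = (-310)·(-30) − (-40)·(-155) = 3100.
∂h/∂x = [(-0.8)·(-30) − (+0.1)·(-155)] / 3100 = +0.01274
∂h/∂y = [(-310)·(+0.1) − (-40)·(-0.8)] / 3100 = -0.02032
|∇h| = √(0.01274² + -0.02032²) = 0.02398
Seepage velocity v = K·i/n = 220.0 × 0.02398 / 0.27 = 19.54 m/day.
t = 750 / 19.54 = 38.38 days.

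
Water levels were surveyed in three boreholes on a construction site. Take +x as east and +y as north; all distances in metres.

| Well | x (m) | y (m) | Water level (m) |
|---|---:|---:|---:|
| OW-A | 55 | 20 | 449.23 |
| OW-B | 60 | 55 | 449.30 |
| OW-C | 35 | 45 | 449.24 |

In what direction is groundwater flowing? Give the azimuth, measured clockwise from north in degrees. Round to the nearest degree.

224°

Three-point gradient (reference OW-A): Δ to OW-B = (5, 35, +0.07), Δ to OW-C = (-20, 25, +0.01).
∂h/∂x = +0.001697, ∂h/∂y = +0.001758 (det = 825).
Flow direction (−∇h) has components (-0.001697 E, -0.001758 N).
Azimuth = atan2(E, N) = atan2(-0.001697, -0.001758) = 224.0° ≈ 224°.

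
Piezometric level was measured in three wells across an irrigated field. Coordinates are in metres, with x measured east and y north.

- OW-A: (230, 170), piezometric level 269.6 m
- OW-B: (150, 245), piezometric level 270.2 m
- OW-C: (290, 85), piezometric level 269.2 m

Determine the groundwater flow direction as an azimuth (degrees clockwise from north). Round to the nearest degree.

079°

With h = a·x + b·y + c and OW-A as origin, the differences give:
  (-80)·a + 75·b = +0.6
  60·a + (-85)·b = -0.4
Eliminate b (×(-85) and ×75, subtract): 2300·a = -21.00 → a = ∂h/∂x = -0.009130
Back-substitute: b = ∂h/∂y = -0.001739.
Flow direction (−∇h) has components (+0.009130 E, +0.001739 N).
Azimuth = atan2(E, N) = atan2(+0.009130, +0.001739) = 79.2° ≈ 079°.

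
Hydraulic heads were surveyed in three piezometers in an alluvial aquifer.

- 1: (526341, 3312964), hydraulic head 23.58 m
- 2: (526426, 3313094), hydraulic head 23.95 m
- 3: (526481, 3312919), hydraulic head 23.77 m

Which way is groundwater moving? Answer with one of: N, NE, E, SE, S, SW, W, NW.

Differences from 1: to 2 (Δx, Δy, Δh) = (85, 130, +0.37); to 3 = (140, -45, +0.19).
Determinant of the coordinate differences = 85·(-45) − 140·130 = -22025.
∂h/∂x = [(+0.37)·(-45) − (+0.19)·130] / -22025 = +0.001877
∂h/∂y = [85·(+0.19) − 140·(+0.37)] / -22025 = +0.001619
Flow = −∇h = (-0.001877 east, -0.001619 north), which points southwest.

SW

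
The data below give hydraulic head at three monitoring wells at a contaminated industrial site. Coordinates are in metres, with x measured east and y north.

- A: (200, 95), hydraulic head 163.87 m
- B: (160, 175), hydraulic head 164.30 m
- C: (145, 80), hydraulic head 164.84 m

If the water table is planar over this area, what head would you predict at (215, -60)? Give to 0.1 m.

164.1 m

Taking A as reference: B−A = (-40, 80, +0.43); C−A = (-55, -15, +0.97).
Solve a·Δx + b·Δy = Δh: det = (-40)·(-15) − (-55)·80 = 5000.
∂h/∂x = [(+0.43)·(-15) − (+0.97)·80] / 5000 = -0.01681
∂h/∂y = [(-40)·(+0.97) − (-55)·(+0.43)] / 5000 = -0.003030
h(215, -60) = 163.87 + (-0.01681)·(15) + (-0.003030)·(-155) = 163.87 -0.252 +0.470 = 164.087 m.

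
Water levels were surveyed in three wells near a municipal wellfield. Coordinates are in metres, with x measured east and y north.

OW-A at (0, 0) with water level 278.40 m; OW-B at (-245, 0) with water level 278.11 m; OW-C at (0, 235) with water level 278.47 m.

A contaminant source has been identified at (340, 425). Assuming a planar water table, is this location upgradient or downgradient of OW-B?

∂h/∂x = (278.11 − 278.40) / (-245 − 0) = +0.001184
∂h/∂y = (278.47 − 278.40) / (235 − 0) = +0.0002979
Head at (340, 425) = 278.40 + (+0.001184)·(340) + (+0.0002979)·(425) = 278.93 m.
That is higher than the 278.11 m at OW-B, so the point is upgradient.

upgradient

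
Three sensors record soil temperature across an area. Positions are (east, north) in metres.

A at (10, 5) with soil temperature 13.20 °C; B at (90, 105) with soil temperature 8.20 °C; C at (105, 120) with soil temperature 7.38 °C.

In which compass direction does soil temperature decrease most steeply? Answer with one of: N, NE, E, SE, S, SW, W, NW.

Differences from A: to B (Δx, Δy, Δh) = (80, 100, -5.00); to C = (95, 115, -5.82).
Determinant of the coordinate differences = 80·115 − 95·100 = -300.
∂T/∂x = [(-5.00)·115 − (-5.82)·100] / -300 = -0.02333
∂T/∂y = [80·(-5.82) − 95·(-5.00)] / -300 = -0.03133
Steepest decrease is along −∇f = (+0.02333 E, +0.03133 N) → northeast.

NE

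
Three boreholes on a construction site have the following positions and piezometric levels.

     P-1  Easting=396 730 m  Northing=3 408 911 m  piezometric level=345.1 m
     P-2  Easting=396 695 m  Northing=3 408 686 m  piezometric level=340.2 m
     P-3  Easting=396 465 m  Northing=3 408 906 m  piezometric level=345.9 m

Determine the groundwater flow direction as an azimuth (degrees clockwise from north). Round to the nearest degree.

171°

With h = a·x + b·y + c and P-1 as origin, the differences give:
  (-35)·a + (-225)·b = -4.9
  (-265)·a + (-5)·b = +0.8
Eliminate b (×(-5) and ×(-225), subtract): -59450·a = 204.50 → a = ∂h/∂x = -0.003440
Back-substitute: b = ∂h/∂y = +0.02231.
Flow direction (−∇h) has components (+0.003440 E, -0.02231 N).
Azimuth = atan2(E, N) = atan2(+0.003440, -0.02231) = 171.2° ≈ 171°.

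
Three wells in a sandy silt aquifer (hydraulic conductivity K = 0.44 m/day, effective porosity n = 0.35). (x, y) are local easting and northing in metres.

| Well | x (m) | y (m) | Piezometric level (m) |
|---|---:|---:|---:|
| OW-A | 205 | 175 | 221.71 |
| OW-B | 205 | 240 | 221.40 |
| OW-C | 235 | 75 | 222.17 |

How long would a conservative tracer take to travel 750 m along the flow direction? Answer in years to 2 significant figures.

340 years

Taking OW-A as reference: OW-B−OW-A = (0, 65, -0.31); OW-C−OW-A = (30, -100, +0.46).
Solve a·Δx + b·Δy = Δh: det = 0·(-100) − 30·65 = -1950.
∂h/∂x = [(-0.31)·(-100) − (+0.46)·65] / -1950 = -0.0005641
∂h/∂y = [0·(+0.46) − 30·(-0.31)] / -1950 = -0.004769
|∇h| = √(-0.0005641² + -0.004769²) = 0.004802
Seepage velocity v = K·i/n = 0.44 × 0.004802 / 0.35 = 0.006037 m/day.
t = 750 / 0.006037 = 1.242e+05 days = 340 years.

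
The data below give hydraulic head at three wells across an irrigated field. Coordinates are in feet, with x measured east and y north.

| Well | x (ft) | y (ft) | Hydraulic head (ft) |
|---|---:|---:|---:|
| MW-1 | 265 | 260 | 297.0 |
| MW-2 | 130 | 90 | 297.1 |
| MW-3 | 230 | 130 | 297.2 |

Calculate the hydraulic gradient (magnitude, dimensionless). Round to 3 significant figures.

0.00272

Differences from MW-1: to MW-2 (Δx, Δy, Δh) = (-135, -170, +0.1); to MW-3 = (-35, -130, +0.2).
Solve a·Δx + b·Δy = Δh: det = (-135)·(-130) − (-35)·(-170) = 11600.
∂h/∂x = [(+0.1)·(-130) − (+0.2)·(-170)] / 11600 = +0.001810
∂h/∂y = [(-135)·(+0.2) − (-35)·(+0.1)] / 11600 = -0.002026
|∇h| = √(0.001810² + -0.002026²) = 0.002717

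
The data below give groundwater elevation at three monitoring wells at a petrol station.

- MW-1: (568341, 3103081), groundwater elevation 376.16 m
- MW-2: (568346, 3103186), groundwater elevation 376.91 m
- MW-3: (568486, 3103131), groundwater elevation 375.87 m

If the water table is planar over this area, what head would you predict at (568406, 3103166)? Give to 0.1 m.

With h = a·x + b·y + c and MW-1 as origin, the differences give:
  5·a + 105·b = +0.75
  145·a + 50·b = -0.29
Eliminate b (×50 and ×105, subtract): -14975·a = 67.950 → a = ∂h/∂x = -0.004538
Back-substitute: b = ∂h/∂y = +0.007359.
h(568406, 3103166) = 376.16 + (-0.004538)·(65) + (+0.007359)·(85) = 376.16 -0.295 +0.626 = 376.491 m.

376.5 m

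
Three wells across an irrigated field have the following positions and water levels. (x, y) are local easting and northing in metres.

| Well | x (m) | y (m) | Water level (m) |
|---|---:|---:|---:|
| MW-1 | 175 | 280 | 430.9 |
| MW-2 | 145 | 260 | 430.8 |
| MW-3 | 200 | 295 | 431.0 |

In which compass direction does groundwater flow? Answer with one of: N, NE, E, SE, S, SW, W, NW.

With h = a·x + b·y + c and MW-1 as origin, the differences give:
  (-30)·a + (-20)·b = -0.1
  25·a + 15·b = +0.1
Eliminate b (×15 and ×(-20), subtract): 50·a = 0.50 → a = ∂h/∂x = +0.01000
Back-substitute: b = ∂h/∂y = -0.01000.
Flow = −∇h = (-0.01000 east, +0.01000 north), which points northwest.

NW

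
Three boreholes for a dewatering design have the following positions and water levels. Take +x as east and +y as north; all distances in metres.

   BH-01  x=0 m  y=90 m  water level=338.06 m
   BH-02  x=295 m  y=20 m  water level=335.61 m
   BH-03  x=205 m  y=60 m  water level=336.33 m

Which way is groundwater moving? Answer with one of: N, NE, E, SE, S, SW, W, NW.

E

Taking BH-01 as reference: BH-02−BH-01 = (295, -70, -2.45); BH-03−BH-01 = (205, -30, -1.73).
Determinant of the coordinate differences = 295·(-30) − 205·(-70) = 5500.
∂h/∂x = [(-2.45)·(-30) − (-1.73)·(-70)] / 5500 = -0.008655
∂h/∂y = [295·(-1.73) − 205·(-2.45)] / 5500 = -0.001473
Flow = −∇h = (+0.008655 east, +0.001473 north), which points east.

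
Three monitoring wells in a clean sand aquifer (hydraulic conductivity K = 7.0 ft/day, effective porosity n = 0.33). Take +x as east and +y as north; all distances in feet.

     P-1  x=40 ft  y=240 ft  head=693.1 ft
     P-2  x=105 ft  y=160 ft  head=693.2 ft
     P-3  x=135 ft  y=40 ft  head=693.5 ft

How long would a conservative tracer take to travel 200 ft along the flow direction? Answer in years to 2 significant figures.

6.8 years

Differences from P-1: to P-2 (Δx, Δy, Δh) = (65, -80, +0.1); to P-3 = (95, -200, +0.4).
Determinant of the coordinate differences = 65·(-200) − 95·(-80) = -5400.
∂h/∂x = [(+0.1)·(-200) − (+0.4)·(-80)] / -5400 = -0.002222
∂h/∂y = [65·(+0.4) − 95·(+0.1)] / -5400 = -0.003056
|∇h| = √(-0.002222² + -0.003056²) = 0.003778
Seepage velocity v = K·i/n = 7.0 × 0.003778 / 0.33 = 0.08014 ft/day.
t = 200 / 0.08014 = 2496 days = 6.83 years.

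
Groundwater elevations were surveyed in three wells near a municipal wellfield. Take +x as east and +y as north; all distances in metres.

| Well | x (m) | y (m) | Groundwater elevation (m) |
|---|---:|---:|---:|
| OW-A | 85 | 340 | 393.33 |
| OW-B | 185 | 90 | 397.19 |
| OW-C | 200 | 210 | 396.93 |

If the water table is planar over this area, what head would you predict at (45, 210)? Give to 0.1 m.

393.0 m

Differences from OW-A: to OW-B (Δx, Δy, Δh) = (100, -250, +3.86); to OW-C = (115, -130, +3.60).
Solve a·Δx + b·Δy = Δh: det = 100·(-130) − 115·(-250) = 15750.
∂h/∂x = [(+3.86)·(-130) − (+3.60)·(-250)] / 15750 = +0.02528
∂h/∂y = [100·(+3.60) − 115·(+3.86)] / 15750 = -0.005327
h(45, 210) = 393.33 + (+0.02528)·(-40) + (-0.005327)·(-130) = 393.33 -1.011 +0.693 = 393.011 m.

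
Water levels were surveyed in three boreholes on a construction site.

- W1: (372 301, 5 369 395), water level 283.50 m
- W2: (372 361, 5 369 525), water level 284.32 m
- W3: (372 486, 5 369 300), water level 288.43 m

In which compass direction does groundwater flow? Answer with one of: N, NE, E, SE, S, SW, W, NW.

Differences from W1: to W2 (Δx, Δy, Δh) = (60, 130, +0.82); to W3 = (185, -95, +4.93).
Determinant of the coordinate differences = 60·(-95) − 185·130 = -29750.
∂h/∂x = [(+0.82)·(-95) − (+4.93)·130] / -29750 = +0.02416
∂h/∂y = [60·(+4.93) − 185·(+0.82)] / -29750 = -0.004844
Flow = −∇h = (-0.02416 east, +0.004844 north), which points west.

W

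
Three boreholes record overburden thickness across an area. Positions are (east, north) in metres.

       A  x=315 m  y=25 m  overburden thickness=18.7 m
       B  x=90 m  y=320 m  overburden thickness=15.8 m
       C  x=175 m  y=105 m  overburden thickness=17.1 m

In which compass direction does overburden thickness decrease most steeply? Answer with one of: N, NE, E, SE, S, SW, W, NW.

Three-point gradient (reference A): Δ to B = (-225, 295, -2.9), Δ to C = (-140, 80, -1.6).
∂d/∂x = +0.01030, ∂d/∂y = -0.001974 (det = 23300).
Steepest decrease is along −∇f = (-0.01030 E, +0.001974 N) → west.

W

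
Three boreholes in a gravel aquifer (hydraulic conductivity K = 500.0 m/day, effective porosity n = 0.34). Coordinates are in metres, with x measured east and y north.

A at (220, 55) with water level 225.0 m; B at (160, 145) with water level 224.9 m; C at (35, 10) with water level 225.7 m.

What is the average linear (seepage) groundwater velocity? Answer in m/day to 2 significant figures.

6.4 m/day

Three-point gradient (reference A): Δ to B = (-60, 90, -0.1), Δ to C = (-185, -45, +0.7).
∂h/∂x = -0.003023, ∂h/∂y = -0.003127 (det = 19350).
|∇h| = √(-0.003023² + -0.003127²) = 0.004349
Seepage velocity v = K·i/n = 500.0 × 0.004349 / 0.34 = 6.396 m/day.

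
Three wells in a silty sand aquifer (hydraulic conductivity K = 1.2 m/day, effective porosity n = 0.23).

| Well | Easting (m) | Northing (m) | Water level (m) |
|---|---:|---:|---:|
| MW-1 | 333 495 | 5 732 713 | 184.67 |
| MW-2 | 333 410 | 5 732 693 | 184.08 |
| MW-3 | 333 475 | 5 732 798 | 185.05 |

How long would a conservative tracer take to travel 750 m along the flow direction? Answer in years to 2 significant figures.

Three-point gradient (reference MW-1): Δ to MW-2 = (-85, -20, -0.59), Δ to MW-3 = (-20, 85, +0.38).
∂h/∂x = +0.005580, ∂h/∂y = +0.005784 (det = -7625).
|∇h| = √(0.005580² + 0.005784²) = 0.008037
Seepage velocity v = K·i/n = 1.2 × 0.008037 / 0.23 = 0.04193 m/day.
t = 750 / 0.04193 = 1.789e+04 days = 49 years.

49 years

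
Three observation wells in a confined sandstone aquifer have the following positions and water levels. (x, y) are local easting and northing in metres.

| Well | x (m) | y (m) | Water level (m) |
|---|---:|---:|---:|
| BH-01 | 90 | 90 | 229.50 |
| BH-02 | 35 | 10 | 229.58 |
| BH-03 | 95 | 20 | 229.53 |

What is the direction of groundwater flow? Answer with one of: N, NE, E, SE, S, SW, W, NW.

Taking BH-01 as reference: BH-02−BH-01 = (-55, -80, +0.08); BH-03−BH-01 = (5, -70, +0.03).
Solve a·Δx + b·Δy = Δh: det = (-55)·(-70) − 5·(-80) = 4250.
∂h/∂x = [(+0.08)·(-70) − (+0.03)·(-80)] / 4250 = -0.0007529
∂h/∂y = [(-55)·(+0.03) − 5·(+0.08)] / 4250 = -0.0004824
Flow = −∇h = (+0.0007529 east, +0.0004824 north), which points northeast.

NE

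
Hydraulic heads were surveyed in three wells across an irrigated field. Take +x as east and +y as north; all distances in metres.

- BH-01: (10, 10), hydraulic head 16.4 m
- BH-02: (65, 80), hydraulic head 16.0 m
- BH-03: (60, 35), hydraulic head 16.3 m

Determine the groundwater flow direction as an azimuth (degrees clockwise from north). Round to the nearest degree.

With h = a·x + b·y + c and BH-01 as origin, the differences give:
  55·a + 70·b = -0.4
  50·a + 25·b = -0.1
Eliminate b (×25 and ×70, subtract): -2125·a = -3.00 → a = ∂h/∂x = +0.001412
Back-substitute: b = ∂h/∂y = -0.006824.
Flow direction (−∇h) has components (-0.001412 E, +0.006824 N).
Azimuth = atan2(E, N) = atan2(-0.001412, +0.006824) = 348.3° ≈ 348°.

348°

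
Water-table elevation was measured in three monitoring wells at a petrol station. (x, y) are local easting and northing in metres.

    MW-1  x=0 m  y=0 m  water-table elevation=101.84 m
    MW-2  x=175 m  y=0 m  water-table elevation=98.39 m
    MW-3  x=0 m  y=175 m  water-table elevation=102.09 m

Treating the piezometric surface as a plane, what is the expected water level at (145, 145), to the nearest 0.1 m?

∂h/∂x = (98.39 − 101.84) / (175 − 0) = -0.01971
∂h/∂y = (102.09 − 101.84) / (175 − 0) = +0.001429
h(145, 145) = 101.84 + (-0.01971)·(145) + (+0.001429)·(145) = 101.84 -2.859 +0.207 = 99.189 m.

99.2 m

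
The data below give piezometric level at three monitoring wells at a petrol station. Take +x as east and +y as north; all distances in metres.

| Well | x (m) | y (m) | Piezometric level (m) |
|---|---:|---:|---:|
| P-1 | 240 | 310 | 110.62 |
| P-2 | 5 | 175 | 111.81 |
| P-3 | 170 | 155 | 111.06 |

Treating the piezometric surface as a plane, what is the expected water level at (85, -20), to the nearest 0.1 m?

111.6 m

Taking P-1 as reference: P-2−P-1 = (-235, -135, +1.19); P-3−P-1 = (-70, -155, +0.44).
Solve a·Δx + b·Δy = Δh: det = (-235)·(-155) − (-70)·(-135) = 26975.
∂h/∂x = [(+1.19)·(-155) − (+0.44)·(-135)] / 26975 = -0.004636
∂h/∂y = [(-235)·(+0.44) − (-70)·(+1.19)] / 26975 = -0.0007451
h(85, -20) = 110.62 + (-0.004636)·(-155) + (-0.0007451)·(-330) = 110.62 +0.719 +0.246 = 111.584 m.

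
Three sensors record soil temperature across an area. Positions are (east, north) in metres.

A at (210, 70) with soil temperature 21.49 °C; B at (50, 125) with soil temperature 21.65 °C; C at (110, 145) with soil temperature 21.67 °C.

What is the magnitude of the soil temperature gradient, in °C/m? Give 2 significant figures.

0.0020 °C/m

With T = a·x + b·y + c and A as origin, the differences give:
  (-160)·a + 55·b = +0.16
  (-100)·a + 75·b = +0.18
Eliminate b (×75 and ×55, subtract): -6500·a = 2.100 → a = ∂T/∂x = -0.0003231
Back-substitute: b = ∂T/∂y = +0.001969.
|∇f| = √(-0.0003231² + 0.001969²) = 0.001995 °C/m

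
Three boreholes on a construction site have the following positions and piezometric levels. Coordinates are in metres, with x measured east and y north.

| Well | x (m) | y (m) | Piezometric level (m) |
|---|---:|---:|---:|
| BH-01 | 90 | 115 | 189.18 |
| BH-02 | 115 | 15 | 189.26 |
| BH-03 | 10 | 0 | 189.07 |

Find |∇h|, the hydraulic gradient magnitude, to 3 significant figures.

Taking BH-01 as reference: BH-02−BH-01 = (25, -100, +0.08); BH-03−BH-01 = (-80, -115, -0.11).
Determinant of the coordinate differences = 25·(-115) − (-80)·(-100) = -10875.
∂h/∂x = [(+0.08)·(-115) − (-0.11)·(-100)] / -10875 = +0.001857
∂h/∂y = [25·(-0.11) − (-80)·(+0.08)] / -10875 = -0.0003356
|∇h| = √(0.001857² + -0.0003356²) = 0.001887

0.00189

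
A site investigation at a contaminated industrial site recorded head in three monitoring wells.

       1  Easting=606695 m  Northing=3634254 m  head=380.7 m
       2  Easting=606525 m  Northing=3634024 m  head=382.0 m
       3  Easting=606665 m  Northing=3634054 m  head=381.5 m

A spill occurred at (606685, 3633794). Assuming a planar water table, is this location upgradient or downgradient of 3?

With h = a·x + b·y + c and 1 as origin, the differences give:
  (-170)·a + (-230)·b = +1.3
  (-30)·a + (-200)·b = +0.8
Eliminate b (×(-200) and ×(-230), subtract): 27100·a = -76.00 → a = ∂h/∂x = -0.002804
Back-substitute: b = ∂h/∂y = -0.003579.
Head at (606685, 3633794) = 380.7 + (-0.002804)·(-10) + (-0.003579)·(-460) = 382.37 m.
That is higher than the 381.5 m at 3, so the point is upgradient.

upgradient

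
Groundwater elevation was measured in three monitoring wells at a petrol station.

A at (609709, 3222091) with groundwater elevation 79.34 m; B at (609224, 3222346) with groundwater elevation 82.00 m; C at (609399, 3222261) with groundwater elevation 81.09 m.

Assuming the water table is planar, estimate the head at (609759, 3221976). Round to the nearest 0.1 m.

Taking A as reference: B−A = (-485, 255, +2.66); C−A = (-310, 170, +1.75).
Solve a·Δx + b·Δy = Δh: det = (-485)·170 − (-310)·255 = -3400.
∂h/∂x = [(+2.66)·170 − (+1.75)·255] / -3400 = -0.001750
∂h/∂y = [(-485)·(+1.75) − (-310)·(+2.66)] / -3400 = +0.007103
h(609759, 3221976) = 79.34 + (-0.001750)·(50) + (+0.007103)·(-115) = 79.34 -0.087 -0.817 = 78.436 m.

78.4 m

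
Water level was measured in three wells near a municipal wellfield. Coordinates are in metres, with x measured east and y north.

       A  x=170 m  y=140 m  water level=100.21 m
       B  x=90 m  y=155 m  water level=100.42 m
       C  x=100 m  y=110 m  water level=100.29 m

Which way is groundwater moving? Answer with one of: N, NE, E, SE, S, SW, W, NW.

Differences from A: to B (Δx, Δy, Δh) = (-80, 15, +0.21); to C = (-70, -30, +0.08).
Solve a·Δx + b·Δy = Δh: det = (-80)·(-30) − (-70)·15 = 3450.
∂h/∂x = [(+0.21)·(-30) − (+0.08)·15] / 3450 = -0.002174
∂h/∂y = [(-80)·(+0.08) − (-70)·(+0.21)] / 3450 = +0.002406
Flow = −∇h = (+0.002174 east, -0.002406 north), which points southeast.

SE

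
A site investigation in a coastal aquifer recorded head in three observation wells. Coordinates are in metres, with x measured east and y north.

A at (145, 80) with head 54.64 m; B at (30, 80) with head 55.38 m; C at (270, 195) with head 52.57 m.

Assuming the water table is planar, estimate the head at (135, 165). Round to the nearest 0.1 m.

53.8 m

With h = a·x + b·y + c and A as origin, the differences give:
  (-115)·a + 0·b = +0.74
  125·a + 115·b = -2.07
Eliminate b (×115 and ×0, subtract): -13225·a = 85.100 → a = ∂h/∂x = -0.006435
Back-substitute: b = ∂h/∂y = -0.01101.
h(135, 165) = 54.64 + (-0.006435)·(-10) + (-0.01101)·(85) = 54.64 +0.064 -0.935 = 53.769 m.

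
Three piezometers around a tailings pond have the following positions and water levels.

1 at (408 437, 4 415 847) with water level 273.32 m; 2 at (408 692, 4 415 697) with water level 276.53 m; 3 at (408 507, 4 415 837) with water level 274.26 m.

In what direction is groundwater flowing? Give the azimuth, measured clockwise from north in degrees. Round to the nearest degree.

Taking 1 as reference: 2−1 = (255, -150, +3.21); 3−1 = (70, -10, +0.94).
Solve a·Δx + b·Δy = Δh: det = 255·(-10) − 70·(-150) = 7950.
∂h/∂x = [(+3.21)·(-10) − (+0.94)·(-150)] / 7950 = +0.01370
∂h/∂y = [255·(+0.94) − 70·(+3.21)] / 7950 = +0.001887
Flow direction (−∇h) has components (-0.01370 E, -0.001887 N).
Azimuth = atan2(E, N) = atan2(-0.01370, -0.001887) = 262.2° ≈ 262°.

262°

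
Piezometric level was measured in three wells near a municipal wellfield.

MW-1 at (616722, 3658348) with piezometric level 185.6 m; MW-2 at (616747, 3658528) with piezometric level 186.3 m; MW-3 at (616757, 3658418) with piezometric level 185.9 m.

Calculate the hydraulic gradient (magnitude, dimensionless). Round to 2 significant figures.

Taking MW-1 as reference: MW-2−MW-1 = (25, 180, +0.7); MW-3−MW-1 = (35, 70, +0.3).
Solve a·Δx + b·Δy = Δh: det = 25·70 − 35·180 = -4550.
∂h/∂x = [(+0.7)·70 − (+0.3)·180] / -4550 = +0.001099
∂h/∂y = [25·(+0.3) − 35·(+0.7)] / -4550 = +0.003736
|∇h| = √(0.001099² + 0.003736²) = 0.003894

0.0039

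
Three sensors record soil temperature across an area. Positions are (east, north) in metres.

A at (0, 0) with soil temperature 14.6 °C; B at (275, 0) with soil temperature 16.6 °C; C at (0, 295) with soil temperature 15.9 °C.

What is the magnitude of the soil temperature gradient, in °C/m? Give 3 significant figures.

0.00850 °C/m

∂T/∂x = (16.6 − 14.6) / (275 − 0) = +0.007273
∂T/∂y = (15.9 − 14.6) / (295 − 0) = +0.004407
|∇f| = √(0.007273² + 0.004407²) = 0.008504 °C/m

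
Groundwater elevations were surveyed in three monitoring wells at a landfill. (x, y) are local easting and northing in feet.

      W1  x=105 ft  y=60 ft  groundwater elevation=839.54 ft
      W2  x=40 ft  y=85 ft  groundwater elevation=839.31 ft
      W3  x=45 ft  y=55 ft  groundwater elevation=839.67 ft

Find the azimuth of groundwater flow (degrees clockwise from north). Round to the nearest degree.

Differences from W1: to W2 (Δx, Δy, Δh) = (-65, 25, -0.23); to W3 = (-60, -5, +0.13).
Determinant of the coordinate differences = (-65)·(-5) − (-60)·25 = 1825.
∂h/∂x = [(-0.23)·(-5) − (+0.13)·25] / 1825 = -0.001151
∂h/∂y = [(-65)·(+0.13) − (-60)·(-0.23)] / 1825 = -0.01219
Flow direction (−∇h) has components (+0.001151 E, +0.01219 N).
Azimuth = atan2(E, N) = atan2(+0.001151, +0.01219) = 5.4° ≈ 005°.

005°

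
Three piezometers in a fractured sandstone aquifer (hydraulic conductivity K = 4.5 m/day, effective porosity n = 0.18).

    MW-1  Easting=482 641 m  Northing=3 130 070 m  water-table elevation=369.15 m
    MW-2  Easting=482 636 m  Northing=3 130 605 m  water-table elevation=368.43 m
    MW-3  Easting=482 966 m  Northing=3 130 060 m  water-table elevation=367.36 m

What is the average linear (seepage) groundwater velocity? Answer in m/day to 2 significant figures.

Taking MW-1 as reference: MW-2−MW-1 = (-5, 535, -0.72); MW-3−MW-1 = (325, -10, -1.79).
Solve a·Δx + b·Δy = Δh: det = (-5)·(-10) − 325·535 = -173825.
∂h/∂x = [(-0.72)·(-10) − (-1.79)·535] / -173825 = -0.005551
∂h/∂y = [(-5)·(-1.79) − 325·(-0.72)] / -173825 = -0.001398
|∇h| = √(-0.005551² + -0.001398²) = 0.005724
Seepage velocity v = K·i/n = 4.5 × 0.005724 / 0.18 = 0.1431 m/day.

0.14 m/day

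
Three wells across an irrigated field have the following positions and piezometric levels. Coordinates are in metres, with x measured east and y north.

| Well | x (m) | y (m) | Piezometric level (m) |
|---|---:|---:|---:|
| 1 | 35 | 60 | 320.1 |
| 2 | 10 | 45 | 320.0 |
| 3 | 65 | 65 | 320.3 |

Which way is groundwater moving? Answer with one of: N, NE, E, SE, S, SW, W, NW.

NW

Differences from 1: to 2 (Δx, Δy, Δh) = (-25, -15, -0.1); to 3 = (30, 5, +0.2).
Solve a·Δx + b·Δy = Δh: det = (-25)·5 − 30·(-15) = 325.
∂h/∂x = [(-0.1)·5 − (+0.2)·(-15)] / 325 = +0.007692
∂h/∂y = [(-25)·(+0.2) − 30·(-0.1)] / 325 = -0.006154
Flow = −∇h = (-0.007692 east, +0.006154 north), which points northwest.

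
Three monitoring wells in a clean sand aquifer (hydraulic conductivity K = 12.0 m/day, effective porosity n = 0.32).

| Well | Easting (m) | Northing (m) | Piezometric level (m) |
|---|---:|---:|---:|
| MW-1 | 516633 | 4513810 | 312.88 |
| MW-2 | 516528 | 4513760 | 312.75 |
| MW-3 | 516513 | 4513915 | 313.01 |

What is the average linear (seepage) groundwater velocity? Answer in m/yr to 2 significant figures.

With h = a·x + b·y + c and MW-1 as origin, the differences give:
  (-105)·a + (-50)·b = -0.13
  (-120)·a + 105·b = +0.13
Eliminate b (×105 and ×(-50), subtract): -17025·a = -7.150 → a = ∂h/∂x = +0.0004200
Back-substitute: b = ∂h/∂y = +0.001718.
|∇h| = √(0.0004200² + 0.001718²) = 0.001769
Seepage velocity v = K·i/n = 12.0 × 0.001769 / 0.32 = 0.06634 m/day = 24.23 m/yr.

24 m/yr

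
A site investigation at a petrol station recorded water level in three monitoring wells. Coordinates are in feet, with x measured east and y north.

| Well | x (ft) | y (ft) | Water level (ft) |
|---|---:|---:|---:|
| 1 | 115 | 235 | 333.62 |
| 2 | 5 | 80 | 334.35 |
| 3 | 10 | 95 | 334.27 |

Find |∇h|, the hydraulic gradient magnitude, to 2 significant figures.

0.0061

With h = a·x + b·y + c and 1 as origin, the differences give:
  (-110)·a + (-155)·b = +0.73
  (-105)·a + (-140)·b = +0.65
Eliminate b (×(-140) and ×(-155), subtract): -875·a = -1.450 → a = ∂h/∂x = +0.001657
Back-substitute: b = ∂h/∂y = -0.005886.
|∇h| = √(0.001657² + -0.005886²) = 0.006115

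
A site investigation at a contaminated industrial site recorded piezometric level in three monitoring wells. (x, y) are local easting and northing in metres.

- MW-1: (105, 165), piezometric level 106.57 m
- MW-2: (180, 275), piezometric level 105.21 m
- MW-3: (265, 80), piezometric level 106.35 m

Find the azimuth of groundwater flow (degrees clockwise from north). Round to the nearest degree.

035°

Three-point gradient (reference MW-1): Δ to MW-2 = (75, 110, -1.36), Δ to MW-3 = (160, -85, -0.22).
∂h/∂x = -0.005831, ∂h/∂y = -0.008388 (det = -23975).
Flow direction (−∇h) has components (+0.005831 E, +0.008388 N).
Azimuth = atan2(E, N) = atan2(+0.005831, +0.008388) = 34.8° ≈ 035°.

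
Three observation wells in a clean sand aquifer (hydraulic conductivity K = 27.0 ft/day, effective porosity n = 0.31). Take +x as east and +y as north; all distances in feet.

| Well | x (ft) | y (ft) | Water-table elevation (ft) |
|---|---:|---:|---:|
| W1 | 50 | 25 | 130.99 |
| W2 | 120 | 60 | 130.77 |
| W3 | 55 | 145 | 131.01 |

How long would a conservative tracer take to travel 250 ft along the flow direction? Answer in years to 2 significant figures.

Differences from W1: to W2 (Δx, Δy, Δh) = (70, 35, -0.22); to W3 = (5, 120, +0.02).
Solve a·Δx + b·Δy = Δh: det = 70·120 − 5·35 = 8225.
∂h/∂x = [(-0.22)·120 − (+0.02)·35] / 8225 = -0.003295
∂h/∂y = [70·(+0.02) − 5·(-0.22)] / 8225 = +0.0003040
|∇h| = √(-0.003295² + 0.0003040²) = 0.003309
Seepage velocity v = K·i/n = 27.0 × 0.003309 / 0.31 = 0.2882 ft/day.
t = 250 / 0.2882 = 867.5 days = 2.38 years.

2.4 years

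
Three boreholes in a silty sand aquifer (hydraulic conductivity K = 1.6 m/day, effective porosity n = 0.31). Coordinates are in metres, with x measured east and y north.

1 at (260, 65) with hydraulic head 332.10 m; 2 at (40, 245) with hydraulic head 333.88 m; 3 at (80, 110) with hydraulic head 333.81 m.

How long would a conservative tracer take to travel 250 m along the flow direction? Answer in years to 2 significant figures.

With h = a·x + b·y + c and 1 as origin, the differences give:
  (-220)·a + 180·b = +1.78
  (-180)·a + 45·b = +1.71
Eliminate b (×45 and ×180, subtract): 22500·a = -227.700 → a = ∂h/∂x = -0.01012
Back-substitute: b = ∂h/∂y = -0.002480.
|∇h| = √(-0.01012² + -0.002480²) = 0.01042
Seepage velocity v = K·i/n = 1.6 × 0.01042 / 0.31 = 0.05378 m/day.
t = 250 / 0.05378 = 4649 days = 12.7 years.

13 years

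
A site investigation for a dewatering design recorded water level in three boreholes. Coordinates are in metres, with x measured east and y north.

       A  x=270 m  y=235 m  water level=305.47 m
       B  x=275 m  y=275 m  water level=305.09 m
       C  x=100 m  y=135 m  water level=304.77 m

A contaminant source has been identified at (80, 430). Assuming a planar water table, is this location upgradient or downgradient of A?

Differences from A: to B (Δx, Δy, Δh) = (5, 40, -0.38); to C = (-170, -100, -0.70).
Determinant of the coordinate differences = 5·(-100) − (-170)·40 = 6300.
∂h/∂x = [(-0.38)·(-100) − (-0.70)·40] / 6300 = +0.01048
∂h/∂y = [5·(-0.70) − (-170)·(-0.38)] / 6300 = -0.01081
Head at (80, 430) = 305.47 + (+0.01048)·(-190) + (-0.01081)·(195) = 301.37 m.
That is lower than the 305.47 m at A, so the point is downgradient.

downgradient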